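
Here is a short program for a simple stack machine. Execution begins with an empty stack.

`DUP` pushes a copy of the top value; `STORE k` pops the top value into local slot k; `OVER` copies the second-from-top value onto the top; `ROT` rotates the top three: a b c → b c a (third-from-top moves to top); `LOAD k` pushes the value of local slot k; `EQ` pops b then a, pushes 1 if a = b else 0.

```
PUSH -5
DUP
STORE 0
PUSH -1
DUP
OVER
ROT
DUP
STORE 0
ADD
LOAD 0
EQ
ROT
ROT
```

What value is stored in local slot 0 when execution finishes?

-1

PUSH -5 -> [-5]
DUP     -> [-5, -5]
STORE 0 -> [-5]
PUSH -1 -> [-5, -1]
DUP     -> [-5, -1, -1]
OVER    -> [-5, -1, -1, -1]
ROT     -> [-5, -1, -1, -1]
DUP     -> [-5, -1, -1, -1, -1]
STORE 0 -> [-5, -1, -1, -1]
ADD     -> [-5, -1, -2]
LOAD 0  -> [-5, -1, -2, -1]
EQ      -> [-5, -1, 0]
ROT     -> [-1, 0, -5]
ROT     -> [0, -5, -1]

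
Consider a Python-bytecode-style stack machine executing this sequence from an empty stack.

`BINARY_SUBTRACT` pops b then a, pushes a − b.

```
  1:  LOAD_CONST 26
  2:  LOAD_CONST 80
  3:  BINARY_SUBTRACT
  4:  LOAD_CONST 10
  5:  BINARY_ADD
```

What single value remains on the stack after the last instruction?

LOAD_CONST 26   : 26
LOAD_CONST 80   : 26 80
BINARY_SUBTRACT : -54
LOAD_CONST 10   : -54 10
BINARY_ADD      : -44

-44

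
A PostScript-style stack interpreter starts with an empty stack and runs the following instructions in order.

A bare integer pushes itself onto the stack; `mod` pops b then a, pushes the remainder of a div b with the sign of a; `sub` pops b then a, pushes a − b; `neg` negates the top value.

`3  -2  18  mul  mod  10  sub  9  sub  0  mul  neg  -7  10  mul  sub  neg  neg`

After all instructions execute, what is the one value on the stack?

3    [3]
-2   [3, -2]
18   [3, -2, 18]
mul  [3, -36]
mod  [3]
10   [3, 10]
sub  [-7]
9    [-7, 9]
sub  [-16]
0    [-16, 0]
mul  [0]
neg  [0]
-7   [0, -7]
10   [0, -7, 10]
mul  [0, -70]
sub  [70]
neg  [-70]
neg  [70]

70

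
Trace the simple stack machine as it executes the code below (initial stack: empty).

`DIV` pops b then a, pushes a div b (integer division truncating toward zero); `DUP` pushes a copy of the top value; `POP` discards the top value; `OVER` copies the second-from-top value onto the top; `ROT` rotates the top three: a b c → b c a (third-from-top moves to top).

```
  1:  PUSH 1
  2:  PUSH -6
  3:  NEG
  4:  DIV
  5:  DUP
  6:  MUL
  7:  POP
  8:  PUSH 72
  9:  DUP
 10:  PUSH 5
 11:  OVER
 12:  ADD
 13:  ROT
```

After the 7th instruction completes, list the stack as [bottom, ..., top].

[]

PUSH 1  : 1
PUSH -6 : 1 -6
NEG     : 1 6
DIV     : 0
DUP     : 0 0
MUL     : 0
POP     : (empty)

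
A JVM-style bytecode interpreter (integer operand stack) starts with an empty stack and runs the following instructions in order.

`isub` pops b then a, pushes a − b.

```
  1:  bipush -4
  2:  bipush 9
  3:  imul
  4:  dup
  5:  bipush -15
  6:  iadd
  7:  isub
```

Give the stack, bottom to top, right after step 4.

bipush -4  -4
bipush 9   -4 9
imul       -36
dup        -36 -36

[-36, -36]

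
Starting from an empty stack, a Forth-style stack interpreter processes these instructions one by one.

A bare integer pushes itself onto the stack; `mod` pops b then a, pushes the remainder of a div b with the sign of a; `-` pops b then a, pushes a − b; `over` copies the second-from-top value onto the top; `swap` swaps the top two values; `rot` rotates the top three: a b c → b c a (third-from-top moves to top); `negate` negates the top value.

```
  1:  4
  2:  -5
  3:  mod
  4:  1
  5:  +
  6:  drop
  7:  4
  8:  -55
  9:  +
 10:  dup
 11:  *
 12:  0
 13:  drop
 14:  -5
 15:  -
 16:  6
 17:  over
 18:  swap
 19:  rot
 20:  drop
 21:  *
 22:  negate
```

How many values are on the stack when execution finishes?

1

4      -> 4
-5     -> 4 -5
mod    -> 4
1      -> 4 1
+      -> 5
drop   -> (empty)
4      -> 4
-55    -> 4 -55
+      -> -51
dup    -> -51 -51
*      -> 2601
0      -> 2601 0
drop   -> 2601
-5     -> 2601 -5
-      -> 2606
6      -> 2606 6
over   -> 2606 6 2606
swap   -> 2606 2606 6
rot    -> 2606 6 2606
drop   -> 2606 6
*      -> 15636
negate -> -15636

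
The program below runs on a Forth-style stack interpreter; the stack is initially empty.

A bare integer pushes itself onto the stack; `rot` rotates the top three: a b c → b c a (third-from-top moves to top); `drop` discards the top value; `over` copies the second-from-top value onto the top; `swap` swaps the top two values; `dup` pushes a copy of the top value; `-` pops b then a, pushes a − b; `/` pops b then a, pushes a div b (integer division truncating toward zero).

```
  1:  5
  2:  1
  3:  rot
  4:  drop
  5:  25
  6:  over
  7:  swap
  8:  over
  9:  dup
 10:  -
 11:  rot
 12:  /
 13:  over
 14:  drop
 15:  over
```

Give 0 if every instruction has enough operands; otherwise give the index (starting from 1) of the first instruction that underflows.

5 → 5
1 → 5 1
rot  — needs 3 operands, stack has 2 → underflow

3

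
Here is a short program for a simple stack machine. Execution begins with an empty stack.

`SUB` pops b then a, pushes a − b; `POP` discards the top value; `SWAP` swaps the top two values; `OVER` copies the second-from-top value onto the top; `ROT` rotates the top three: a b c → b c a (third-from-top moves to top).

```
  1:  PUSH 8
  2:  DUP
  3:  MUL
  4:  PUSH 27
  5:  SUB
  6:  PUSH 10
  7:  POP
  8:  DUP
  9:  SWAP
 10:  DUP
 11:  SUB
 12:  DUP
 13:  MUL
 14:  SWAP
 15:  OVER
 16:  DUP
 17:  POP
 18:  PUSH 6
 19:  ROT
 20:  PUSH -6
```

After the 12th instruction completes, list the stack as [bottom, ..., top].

PUSH 8  → 8
DUP     → 8 8
MUL     → 64
PUSH 27 → 64 27
SUB     → 37
PUSH 10 → 37 10
POP     → 37
DUP     → 37 37
SWAP    → 37 37
DUP     → 37 37 37
SUB     → 37 0
DUP     → 37 0 0

[37, 0, 0]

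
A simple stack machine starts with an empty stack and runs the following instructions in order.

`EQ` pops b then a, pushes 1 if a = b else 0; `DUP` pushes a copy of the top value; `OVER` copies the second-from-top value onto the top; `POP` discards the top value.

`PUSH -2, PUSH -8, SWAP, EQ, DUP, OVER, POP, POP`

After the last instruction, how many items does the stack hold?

1

PUSH -2 -> -2
PUSH -8 -> -2 -8
SWAP    -> -8 -2
EQ      -> 0
DUP     -> 0 0
OVER    -> 0 0 0
POP     -> 0 0
POP     -> 0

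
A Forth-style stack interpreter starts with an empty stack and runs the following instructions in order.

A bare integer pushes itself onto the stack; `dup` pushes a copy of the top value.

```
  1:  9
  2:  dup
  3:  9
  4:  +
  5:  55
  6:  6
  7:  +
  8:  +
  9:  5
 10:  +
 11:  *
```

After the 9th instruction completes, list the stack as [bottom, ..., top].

9   -> 9
dup -> 9 9
9   -> 9 9 9
+   -> 9 18
55  -> 9 18 55
6   -> 9 18 55 6
+   -> 9 18 61
+   -> 9 79
5   -> 9 79 5

[9, 79, 5]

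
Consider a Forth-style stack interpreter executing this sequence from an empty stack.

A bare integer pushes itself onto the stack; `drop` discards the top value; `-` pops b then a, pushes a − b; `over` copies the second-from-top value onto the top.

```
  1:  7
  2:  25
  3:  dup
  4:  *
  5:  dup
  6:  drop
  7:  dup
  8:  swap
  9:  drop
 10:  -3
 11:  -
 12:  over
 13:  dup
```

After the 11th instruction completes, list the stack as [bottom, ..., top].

7    -> 7
25   -> 7 25
dup  -> 7 25 25
*    -> 7 625
dup  -> 7 625 625
drop -> 7 625
dup  -> 7 625 625
swap -> 7 625 625
drop -> 7 625
-3   -> 7 625 -3
-    -> 7 628

[7, 628]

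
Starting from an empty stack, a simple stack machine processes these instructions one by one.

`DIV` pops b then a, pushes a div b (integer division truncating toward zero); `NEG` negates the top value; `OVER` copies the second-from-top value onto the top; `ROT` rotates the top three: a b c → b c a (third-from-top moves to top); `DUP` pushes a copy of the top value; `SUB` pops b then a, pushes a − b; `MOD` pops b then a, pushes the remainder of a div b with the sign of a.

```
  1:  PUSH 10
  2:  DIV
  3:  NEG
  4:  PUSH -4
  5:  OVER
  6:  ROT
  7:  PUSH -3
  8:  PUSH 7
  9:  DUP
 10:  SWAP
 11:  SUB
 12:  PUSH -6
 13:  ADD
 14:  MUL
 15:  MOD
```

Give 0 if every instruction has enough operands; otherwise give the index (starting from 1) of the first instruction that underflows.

PUSH 10  10
DIV  — needs 2 operands, stack has 1 → underflow

2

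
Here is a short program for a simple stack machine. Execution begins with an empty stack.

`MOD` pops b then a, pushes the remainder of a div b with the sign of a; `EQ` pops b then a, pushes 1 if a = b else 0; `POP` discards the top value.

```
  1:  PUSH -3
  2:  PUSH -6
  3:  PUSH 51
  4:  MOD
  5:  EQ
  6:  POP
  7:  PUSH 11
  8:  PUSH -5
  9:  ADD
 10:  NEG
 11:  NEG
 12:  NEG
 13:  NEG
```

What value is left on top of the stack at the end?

6

PUSH -3 → -3
PUSH -6 → -3 -6
PUSH 51 → -3 -6 51
MOD     → -3 -6
EQ      → 0
POP     → (empty)
PUSH 11 → 11
PUSH -5 → 11 -5
ADD     → 6
NEG     → -6
NEG     → 6
NEG     → -6
NEG     → 6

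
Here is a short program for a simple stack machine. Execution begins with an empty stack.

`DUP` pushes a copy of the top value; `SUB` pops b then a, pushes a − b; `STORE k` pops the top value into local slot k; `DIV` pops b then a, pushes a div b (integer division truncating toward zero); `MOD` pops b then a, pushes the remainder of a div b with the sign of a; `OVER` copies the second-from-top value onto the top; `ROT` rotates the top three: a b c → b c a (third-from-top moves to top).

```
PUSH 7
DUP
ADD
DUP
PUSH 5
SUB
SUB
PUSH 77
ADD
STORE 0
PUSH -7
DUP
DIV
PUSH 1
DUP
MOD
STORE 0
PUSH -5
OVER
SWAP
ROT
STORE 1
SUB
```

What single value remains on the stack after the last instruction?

6

PUSH 7  → 7
DUP     → 7 7
ADD     → 14
DUP     → 14 14
PUSH 5  → 14 14 5
SUB     → 14 9
SUB     → 5
PUSH 77 → 5 77
ADD     → 82
STORE 0 → (empty)
PUSH -7 → -7
DUP     → -7 -7
DIV     → 1
PUSH 1  → 1 1
DUP     → 1 1 1
MOD     → 1 0
STORE 0 → 1
PUSH -5 → 1 -5
OVER    → 1 -5 1
SWAP    → 1 1 -5
ROT     → 1 -5 1
STORE 1 → 1 -5
SUB     → 6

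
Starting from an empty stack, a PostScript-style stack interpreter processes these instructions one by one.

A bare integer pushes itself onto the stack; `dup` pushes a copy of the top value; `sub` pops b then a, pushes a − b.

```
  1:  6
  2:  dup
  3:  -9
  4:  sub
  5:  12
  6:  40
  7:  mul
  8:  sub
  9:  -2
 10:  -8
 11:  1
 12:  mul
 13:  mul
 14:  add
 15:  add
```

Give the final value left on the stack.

-443

6   : [6]
dup : [6, 6]
-9  : [6, 6, -9]
sub : [6, 15]
12  : [6, 15, 12]
40  : [6, 15, 12, 40]
mul : [6, 15, 480]
sub : [6, -465]
-2  : [6, -465, -2]
-8  : [6, -465, -2, -8]
1   : [6, -465, -2, -8, 1]
mul : [6, -465, -2, -8]
mul : [6, -465, 16]
add : [6, -449]
add : [-443]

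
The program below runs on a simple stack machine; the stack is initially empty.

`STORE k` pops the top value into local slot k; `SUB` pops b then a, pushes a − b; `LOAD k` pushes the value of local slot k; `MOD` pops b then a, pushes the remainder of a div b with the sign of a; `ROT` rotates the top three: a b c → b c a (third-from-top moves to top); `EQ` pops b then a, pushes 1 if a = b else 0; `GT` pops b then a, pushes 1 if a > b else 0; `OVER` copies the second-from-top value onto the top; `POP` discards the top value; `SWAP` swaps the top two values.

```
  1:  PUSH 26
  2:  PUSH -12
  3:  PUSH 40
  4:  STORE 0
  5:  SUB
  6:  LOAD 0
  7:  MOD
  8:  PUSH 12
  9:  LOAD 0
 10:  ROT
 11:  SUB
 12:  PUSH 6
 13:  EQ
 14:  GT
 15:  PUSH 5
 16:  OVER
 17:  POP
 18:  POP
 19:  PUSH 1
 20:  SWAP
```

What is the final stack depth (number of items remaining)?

2

PUSH 26  → 26
PUSH -12 → 26 -12
PUSH 40  → 26 -12 40
STORE 0  → 26 -12
SUB      → 38
LOAD 0   → 38 40
MOD      → 38
PUSH 12  → 38 12
LOAD 0   → 38 12 40
ROT      → 12 40 38
SUB      → 12 2
PUSH 6   → 12 2 6
EQ       → 12 0
GT       → 1
PUSH 5   → 1 5
OVER     → 1 5 1
POP      → 1 5
POP      → 1
PUSH 1   → 1 1
SWAP     → 1 1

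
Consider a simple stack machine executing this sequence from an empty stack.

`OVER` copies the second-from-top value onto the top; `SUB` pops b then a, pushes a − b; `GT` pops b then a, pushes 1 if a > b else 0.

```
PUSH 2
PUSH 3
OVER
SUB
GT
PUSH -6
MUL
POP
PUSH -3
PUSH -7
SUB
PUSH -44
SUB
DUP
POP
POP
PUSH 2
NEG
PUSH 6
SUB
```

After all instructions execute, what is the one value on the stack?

PUSH 2    [2]
PUSH 3    [2, 3]
OVER      [2, 3, 2]
SUB       [2, 1]
GT        [1]
PUSH -6   [1, -6]
MUL       [-6]
POP       []
PUSH -3   [-3]
PUSH -7   [-3, -7]
SUB       [4]
PUSH -44  [4, -44]
SUB       [48]
DUP       [48, 48]
POP       [48]
POP       []
PUSH 2    [2]
NEG       [-2]
PUSH 6    [-2, 6]
SUB       [-8]

-8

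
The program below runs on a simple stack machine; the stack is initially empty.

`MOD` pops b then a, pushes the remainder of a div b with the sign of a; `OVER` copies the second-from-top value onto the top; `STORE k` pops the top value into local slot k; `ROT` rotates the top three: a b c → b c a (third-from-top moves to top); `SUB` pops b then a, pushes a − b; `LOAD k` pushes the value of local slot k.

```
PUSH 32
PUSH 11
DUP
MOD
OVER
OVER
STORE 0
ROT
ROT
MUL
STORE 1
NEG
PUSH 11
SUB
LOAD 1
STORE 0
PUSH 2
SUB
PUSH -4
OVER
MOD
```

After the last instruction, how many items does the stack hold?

PUSH 32 → [32]
PUSH 11 → [32, 11]
DUP     → [32, 11, 11]
MOD     → [32, 0]
OVER    → [32, 0, 32]
OVER    → [32, 0, 32, 0]
STORE 0 → [32, 0, 32]
ROT     → [0, 32, 32]
ROT     → [32, 32, 0]
MUL     → [32, 0]
STORE 1 → [32]
NEG     → [-32]
PUSH 11 → [-32, 11]
SUB     → [-43]
LOAD 1  → [-43, 0]
STORE 0 → [-43]
PUSH 2  → [-43, 2]
SUB     → [-45]
PUSH -4 → [-45, -4]
OVER    → [-45, -4, -45]
MOD     → [-45, -4]

2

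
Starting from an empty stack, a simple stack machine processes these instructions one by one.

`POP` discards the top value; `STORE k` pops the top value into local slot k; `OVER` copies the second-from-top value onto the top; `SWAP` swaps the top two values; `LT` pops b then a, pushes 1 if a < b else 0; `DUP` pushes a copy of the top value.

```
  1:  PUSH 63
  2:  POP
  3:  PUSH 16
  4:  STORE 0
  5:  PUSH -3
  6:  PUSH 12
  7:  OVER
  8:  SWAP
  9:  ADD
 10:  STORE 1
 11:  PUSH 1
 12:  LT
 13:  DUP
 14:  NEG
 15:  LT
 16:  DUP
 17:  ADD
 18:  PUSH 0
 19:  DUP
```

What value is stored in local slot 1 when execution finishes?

9

PUSH 63 -> [63]
POP     -> []
PUSH 16 -> [16]
STORE 0 -> []
PUSH -3 -> [-3]
PUSH 12 -> [-3, 12]
OVER    -> [-3, 12, -3]
SWAP    -> [-3, -3, 12]
ADD     -> [-3, 9]
STORE 1 -> [-3]
PUSH 1  -> [-3, 1]
LT      -> [1]
DUP     -> [1, 1]
NEG     -> [1, -1]
LT      -> [0]
DUP     -> [0, 0]
ADD     -> [0]
PUSH 0  -> [0, 0]
DUP     -> [0, 0, 0]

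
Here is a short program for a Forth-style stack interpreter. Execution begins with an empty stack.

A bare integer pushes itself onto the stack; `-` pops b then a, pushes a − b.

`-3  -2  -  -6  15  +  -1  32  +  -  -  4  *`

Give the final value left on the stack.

84

-3 → [-3]
-2 → [-3, -2]
-  → [-1]
-6 → [-1, -6]
15 → [-1, -6, 15]
+  → [-1, 9]
-1 → [-1, 9, -1]
32 → [-1, 9, -1, 32]
+  → [-1, 9, 31]
-  → [-1, -22]
-  → [21]
4  → [21, 4]
*  → [84]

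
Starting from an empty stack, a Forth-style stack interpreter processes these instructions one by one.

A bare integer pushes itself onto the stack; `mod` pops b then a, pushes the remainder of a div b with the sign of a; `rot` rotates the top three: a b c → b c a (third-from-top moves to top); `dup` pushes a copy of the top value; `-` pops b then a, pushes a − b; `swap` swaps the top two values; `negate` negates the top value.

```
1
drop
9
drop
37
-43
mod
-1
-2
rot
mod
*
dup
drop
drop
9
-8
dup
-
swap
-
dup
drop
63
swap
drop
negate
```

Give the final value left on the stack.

-63

1      → 1
drop   → (empty)
9      → 9
drop   → (empty)
37     → 37
-43    → 37 -43
mod    → 37
-1     → 37 -1
-2     → 37 -1 -2
rot    → -1 -2 37
mod    → -1 -2
*      → 2
dup    → 2 2
drop   → 2
drop   → (empty)
9      → 9
-8     → 9 -8
dup    → 9 -8 -8
-      → 9 0
swap   → 0 9
-      → -9
dup    → -9 -9
drop   → -9
63     → -9 63
swap   → 63 -9
drop   → 63
negate → -63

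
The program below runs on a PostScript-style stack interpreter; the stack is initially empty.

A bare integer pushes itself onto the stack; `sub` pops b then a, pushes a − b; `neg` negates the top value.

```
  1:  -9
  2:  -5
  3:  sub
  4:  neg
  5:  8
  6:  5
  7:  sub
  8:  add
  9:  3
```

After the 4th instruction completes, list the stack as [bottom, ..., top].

[4]

-9  : -9
-5  : -9 -5
sub : -4
neg : 4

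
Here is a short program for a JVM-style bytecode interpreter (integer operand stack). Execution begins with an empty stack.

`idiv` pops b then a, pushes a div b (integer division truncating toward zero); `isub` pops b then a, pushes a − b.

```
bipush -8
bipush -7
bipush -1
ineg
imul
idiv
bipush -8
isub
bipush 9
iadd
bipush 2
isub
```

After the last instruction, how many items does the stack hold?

bipush -8 : [-8]
bipush -7 : [-8, -7]
bipush -1 : [-8, -7, -1]
ineg      : [-8, -7, 1]
imul      : [-8, -7]
idiv      : [1]
bipush -8 : [1, -8]
isub      : [9]
bipush 9  : [9, 9]
iadd      : [18]
bipush 2  : [18, 2]
isub      : [16]

1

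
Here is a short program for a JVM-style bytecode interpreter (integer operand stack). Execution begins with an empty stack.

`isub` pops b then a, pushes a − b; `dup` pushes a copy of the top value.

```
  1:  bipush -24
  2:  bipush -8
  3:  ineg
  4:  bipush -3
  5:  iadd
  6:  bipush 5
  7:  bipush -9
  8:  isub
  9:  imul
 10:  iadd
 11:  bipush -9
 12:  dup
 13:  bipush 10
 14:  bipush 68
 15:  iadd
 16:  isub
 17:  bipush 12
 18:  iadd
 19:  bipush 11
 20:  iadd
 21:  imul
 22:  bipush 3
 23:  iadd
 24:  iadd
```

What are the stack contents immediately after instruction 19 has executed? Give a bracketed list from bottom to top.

[46, -9, -75, 11]

bipush -24 -> -24
bipush -8  -> -24 -8
ineg       -> -24 8
bipush -3  -> -24 8 -3
iadd       -> -24 5
bipush 5   -> -24 5 5
bipush -9  -> -24 5 5 -9
isub       -> -24 5 14
imul       -> -24 70
iadd       -> 46
bipush -9  -> 46 -9
dup        -> 46 -9 -9
bipush 10  -> 46 -9 -9 10
bipush 68  -> 46 -9 -9 10 68
iadd       -> 46 -9 -9 78
isub       -> 46 -9 -87
bipush 12  -> 46 -9 -87 12
iadd       -> 46 -9 -75
bipush 11  -> 46 -9 -75 11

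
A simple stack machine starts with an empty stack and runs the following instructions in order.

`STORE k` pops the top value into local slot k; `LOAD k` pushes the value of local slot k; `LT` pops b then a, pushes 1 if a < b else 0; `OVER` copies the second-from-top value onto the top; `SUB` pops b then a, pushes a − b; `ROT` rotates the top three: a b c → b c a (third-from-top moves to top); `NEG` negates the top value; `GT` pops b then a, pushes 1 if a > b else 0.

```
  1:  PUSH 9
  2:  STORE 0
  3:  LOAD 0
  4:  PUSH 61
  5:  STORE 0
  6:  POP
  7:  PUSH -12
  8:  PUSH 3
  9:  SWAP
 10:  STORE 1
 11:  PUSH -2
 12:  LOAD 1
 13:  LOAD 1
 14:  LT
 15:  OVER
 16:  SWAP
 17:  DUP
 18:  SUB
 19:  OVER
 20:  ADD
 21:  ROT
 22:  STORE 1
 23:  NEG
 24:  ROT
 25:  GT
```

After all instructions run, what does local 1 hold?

-2

PUSH 9   → 9
STORE 0  → (empty)
LOAD 0   → 9
PUSH 61  → 9 61
STORE 0  → 9
POP      → (empty)
PUSH -12 → -12
PUSH 3   → -12 3
SWAP     → 3 -12
STORE 1  → 3
PUSH -2  → 3 -2
LOAD 1   → 3 -2 -12
LOAD 1   → 3 -2 -12 -12
LT       → 3 -2 0
OVER     → 3 -2 0 -2
SWAP     → 3 -2 -2 0
DUP      → 3 -2 -2 0 0
SUB      → 3 -2 -2 0
OVER     → 3 -2 -2 0 -2
ADD      → 3 -2 -2 -2
ROT      → 3 -2 -2 -2
STORE 1  → 3 -2 -2
NEG      → 3 -2 2
ROT      → -2 2 3
GT       → -2 0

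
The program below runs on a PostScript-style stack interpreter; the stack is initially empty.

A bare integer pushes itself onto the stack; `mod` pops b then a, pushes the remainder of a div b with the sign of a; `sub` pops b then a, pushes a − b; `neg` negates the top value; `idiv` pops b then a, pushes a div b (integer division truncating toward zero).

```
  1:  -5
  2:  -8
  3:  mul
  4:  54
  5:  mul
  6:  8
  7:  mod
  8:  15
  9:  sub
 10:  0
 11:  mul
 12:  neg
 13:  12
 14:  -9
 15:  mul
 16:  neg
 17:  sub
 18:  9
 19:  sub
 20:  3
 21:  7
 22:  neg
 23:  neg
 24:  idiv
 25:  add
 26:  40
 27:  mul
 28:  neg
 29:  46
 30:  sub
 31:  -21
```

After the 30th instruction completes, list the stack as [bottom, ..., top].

-5    -5
-8    -5 -8
mul   40
54    40 54
mul   2160
8     2160 8
mod   0
15    0 15
sub   -15
0     -15 0
mul   0
neg   0
12    0 12
-9    0 12 -9
mul   0 -108
neg   0 108
sub   -108
9     -108 9
sub   -117
3     -117 3
7     -117 3 7
neg   -117 3 -7
neg   -117 3 7
idiv  -117 0
add   -117
40    -117 40
mul   -4680
neg   4680
46    4680 46
sub   4634

[4634]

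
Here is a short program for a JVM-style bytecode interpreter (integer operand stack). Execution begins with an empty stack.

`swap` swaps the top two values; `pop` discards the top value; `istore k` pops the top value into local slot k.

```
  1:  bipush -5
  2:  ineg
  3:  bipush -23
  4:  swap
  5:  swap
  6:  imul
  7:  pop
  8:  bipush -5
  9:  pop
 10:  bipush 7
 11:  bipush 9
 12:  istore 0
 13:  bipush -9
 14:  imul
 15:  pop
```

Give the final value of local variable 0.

bipush -5  → [-5]
ineg       → [5]
bipush -23 → [5, -23]
swap       → [-23, 5]
swap       → [5, -23]
imul       → [-115]
pop        → []
bipush -5  → [-5]
pop        → []
bipush 7   → [7]
bipush 9   → [7, 9]
istore 0   → [7]
bipush -9  → [7, -9]
imul       → [-63]
pop        → []

9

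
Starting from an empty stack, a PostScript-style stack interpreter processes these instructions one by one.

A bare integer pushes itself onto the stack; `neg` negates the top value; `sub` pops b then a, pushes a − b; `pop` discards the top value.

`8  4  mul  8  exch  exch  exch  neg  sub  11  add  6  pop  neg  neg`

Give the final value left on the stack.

8    → [8]
4    → [8, 4]
mul  → [32]
8    → [32, 8]
exch → [8, 32]
exch → [32, 8]
exch → [8, 32]
neg  → [8, -32]
sub  → [40]
11   → [40, 11]
add  → [51]
6    → [51, 6]
pop  → [51]
neg  → [-51]
neg  → [51]

51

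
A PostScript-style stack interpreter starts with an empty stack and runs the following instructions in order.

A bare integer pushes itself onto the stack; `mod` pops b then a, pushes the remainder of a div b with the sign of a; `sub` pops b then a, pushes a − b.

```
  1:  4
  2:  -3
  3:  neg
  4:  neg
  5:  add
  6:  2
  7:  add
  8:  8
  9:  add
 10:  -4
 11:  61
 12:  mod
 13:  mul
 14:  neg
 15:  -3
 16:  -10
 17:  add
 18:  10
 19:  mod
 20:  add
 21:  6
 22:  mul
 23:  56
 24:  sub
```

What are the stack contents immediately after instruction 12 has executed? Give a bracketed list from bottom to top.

[11, -4]

4   : [4]
-3  : [4, -3]
neg : [4, 3]
neg : [4, -3]
add : [1]
2   : [1, 2]
add : [3]
8   : [3, 8]
add : [11]
-4  : [11, -4]
61  : [11, -4, 61]
mod : [11, -4]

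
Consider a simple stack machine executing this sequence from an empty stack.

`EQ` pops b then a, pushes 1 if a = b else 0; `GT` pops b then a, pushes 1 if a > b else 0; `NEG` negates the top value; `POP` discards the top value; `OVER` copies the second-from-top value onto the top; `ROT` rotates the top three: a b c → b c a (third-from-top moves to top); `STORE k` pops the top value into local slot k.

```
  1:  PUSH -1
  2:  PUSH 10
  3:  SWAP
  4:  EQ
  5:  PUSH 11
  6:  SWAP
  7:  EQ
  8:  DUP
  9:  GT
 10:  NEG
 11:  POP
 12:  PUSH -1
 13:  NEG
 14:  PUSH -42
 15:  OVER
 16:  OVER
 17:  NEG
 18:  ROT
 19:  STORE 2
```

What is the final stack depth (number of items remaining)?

PUSH -1   [-1]
PUSH 10   [-1, 10]
SWAP      [10, -1]
EQ        [0]
PUSH 11   [0, 11]
SWAP      [11, 0]
EQ        [0]
DUP       [0, 0]
GT        [0]
NEG       [0]
POP       []
PUSH -1   [-1]
NEG       [1]
PUSH -42  [1, -42]
OVER      [1, -42, 1]
OVER      [1, -42, 1, -42]
NEG       [1, -42, 1, 42]
ROT       [1, 1, 42, -42]
STORE 2   [1, 1, 42]

3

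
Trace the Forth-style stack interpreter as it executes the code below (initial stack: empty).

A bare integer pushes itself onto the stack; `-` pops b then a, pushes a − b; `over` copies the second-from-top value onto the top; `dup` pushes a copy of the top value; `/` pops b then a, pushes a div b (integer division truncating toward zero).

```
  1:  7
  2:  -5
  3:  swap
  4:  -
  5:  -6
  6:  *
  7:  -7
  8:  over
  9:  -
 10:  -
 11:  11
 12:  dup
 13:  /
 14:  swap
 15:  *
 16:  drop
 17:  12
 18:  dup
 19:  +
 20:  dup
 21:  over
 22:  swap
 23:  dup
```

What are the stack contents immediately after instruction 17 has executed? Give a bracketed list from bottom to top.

7    → [7]
-5   → [7, -5]
swap → [-5, 7]
-    → [-12]
-6   → [-12, -6]
*    → [72]
-7   → [72, -7]
over → [72, -7, 72]
-    → [72, -79]
-    → [151]
11   → [151, 11]
dup  → [151, 11, 11]
/    → [151, 1]
swap → [1, 151]
*    → [151]
drop → []
12   → [12]

[12]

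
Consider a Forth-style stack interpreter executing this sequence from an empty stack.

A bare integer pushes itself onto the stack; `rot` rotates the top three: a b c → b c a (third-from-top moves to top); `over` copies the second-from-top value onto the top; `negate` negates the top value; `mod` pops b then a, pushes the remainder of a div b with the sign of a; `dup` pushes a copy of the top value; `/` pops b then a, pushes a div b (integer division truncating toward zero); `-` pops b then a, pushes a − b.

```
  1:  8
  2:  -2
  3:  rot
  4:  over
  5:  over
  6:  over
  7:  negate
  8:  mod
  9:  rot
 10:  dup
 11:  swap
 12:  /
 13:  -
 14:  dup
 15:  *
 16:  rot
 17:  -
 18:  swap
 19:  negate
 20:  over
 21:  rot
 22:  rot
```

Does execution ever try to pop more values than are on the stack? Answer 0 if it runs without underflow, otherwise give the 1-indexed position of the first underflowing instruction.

3

8  : [8]
-2 : [8, -2]
rot  — needs 3 operands, stack has 2 → underflow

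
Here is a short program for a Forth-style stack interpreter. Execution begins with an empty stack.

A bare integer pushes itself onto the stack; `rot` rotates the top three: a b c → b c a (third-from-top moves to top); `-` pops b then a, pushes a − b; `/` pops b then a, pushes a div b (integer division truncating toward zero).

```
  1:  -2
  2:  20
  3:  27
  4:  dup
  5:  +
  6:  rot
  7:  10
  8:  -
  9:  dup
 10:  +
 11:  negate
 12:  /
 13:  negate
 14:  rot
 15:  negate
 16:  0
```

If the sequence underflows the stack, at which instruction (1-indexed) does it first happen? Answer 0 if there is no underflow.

14

-2      -2
20      -2 20
27      -2 20 27
dup     -2 20 27 27
+       -2 20 54
rot     20 54 -2
10      20 54 -2 10
-       20 54 -12
dup     20 54 -12 -12
+       20 54 -24
negate  20 54 24
/       20 2
negate  20 -2
rot  — needs 3 operands, stack has 2 → underflow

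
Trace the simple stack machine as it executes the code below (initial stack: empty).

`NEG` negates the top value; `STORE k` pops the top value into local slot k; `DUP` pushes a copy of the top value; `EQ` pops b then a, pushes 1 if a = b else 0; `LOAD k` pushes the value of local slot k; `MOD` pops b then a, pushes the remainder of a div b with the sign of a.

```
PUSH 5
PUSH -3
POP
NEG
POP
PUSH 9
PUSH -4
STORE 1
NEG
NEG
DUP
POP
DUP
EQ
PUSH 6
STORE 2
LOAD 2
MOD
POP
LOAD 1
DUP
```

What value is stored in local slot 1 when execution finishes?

-4

PUSH 5   [5]
PUSH -3  [5, -3]
POP      [5]
NEG      [-5]
POP      []
PUSH 9   [9]
PUSH -4  [9, -4]
STORE 1  [9]
NEG      [-9]
NEG      [9]
DUP      [9, 9]
POP      [9]
DUP      [9, 9]
EQ       [1]
PUSH 6   [1, 6]
STORE 2  [1]
LOAD 2   [1, 6]
MOD      [1]
POP      []
LOAD 1   [-4]
DUP      [-4, -4]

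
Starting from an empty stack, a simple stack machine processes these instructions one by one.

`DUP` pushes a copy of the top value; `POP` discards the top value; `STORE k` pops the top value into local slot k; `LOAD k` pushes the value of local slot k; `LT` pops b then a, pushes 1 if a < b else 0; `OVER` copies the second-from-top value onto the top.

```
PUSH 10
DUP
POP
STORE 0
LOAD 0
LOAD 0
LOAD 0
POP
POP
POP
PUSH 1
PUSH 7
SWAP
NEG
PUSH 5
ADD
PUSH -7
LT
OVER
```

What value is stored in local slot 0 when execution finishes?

PUSH 10 -> [10]
DUP     -> [10, 10]
POP     -> [10]
STORE 0 -> []
LOAD 0  -> [10]
LOAD 0  -> [10, 10]
LOAD 0  -> [10, 10, 10]
POP     -> [10, 10]
POP     -> [10]
POP     -> []
PUSH 1  -> [1]
PUSH 7  -> [1, 7]
SWAP    -> [7, 1]
NEG     -> [7, -1]
PUSH 5  -> [7, -1, 5]
ADD     -> [7, 4]
PUSH -7 -> [7, 4, -7]
LT      -> [7, 0]
OVER    -> [7, 0, 7]

10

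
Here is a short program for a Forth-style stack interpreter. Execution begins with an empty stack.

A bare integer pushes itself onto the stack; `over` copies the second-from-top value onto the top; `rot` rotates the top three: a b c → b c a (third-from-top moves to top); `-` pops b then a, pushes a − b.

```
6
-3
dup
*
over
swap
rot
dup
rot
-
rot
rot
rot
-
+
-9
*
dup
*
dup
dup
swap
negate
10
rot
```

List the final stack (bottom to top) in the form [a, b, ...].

6       6
-3      6 -3
dup     6 -3 -3
*       6 9
over    6 9 6
swap    6 6 9
rot     6 9 6
dup     6 9 6 6
rot     6 6 6 9
-       6 6 -3
rot     6 -3 6
rot     -3 6 6
rot     6 6 -3
-       6 9
+       15
-9      15 -9
*       -135
dup     -135 -135
*       18225
dup     18225 18225
dup     18225 18225 18225
swap    18225 18225 18225
negate  18225 18225 -18225
10      18225 18225 -18225 10
rot     18225 -18225 10 18225

[18225, -18225, 10, 18225]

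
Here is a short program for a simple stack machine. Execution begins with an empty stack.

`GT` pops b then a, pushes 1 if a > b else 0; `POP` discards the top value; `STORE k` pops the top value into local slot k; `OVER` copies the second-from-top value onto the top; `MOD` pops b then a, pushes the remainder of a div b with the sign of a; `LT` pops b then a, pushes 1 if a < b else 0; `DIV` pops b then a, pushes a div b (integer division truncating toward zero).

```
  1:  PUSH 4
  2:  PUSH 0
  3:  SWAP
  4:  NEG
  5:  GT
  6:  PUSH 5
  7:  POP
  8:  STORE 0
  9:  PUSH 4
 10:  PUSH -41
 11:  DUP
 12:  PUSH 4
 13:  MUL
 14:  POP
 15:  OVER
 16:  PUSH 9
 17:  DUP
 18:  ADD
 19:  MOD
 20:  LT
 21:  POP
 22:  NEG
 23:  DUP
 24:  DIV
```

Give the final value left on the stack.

1

PUSH 4   → 4
PUSH 0   → 4 0
SWAP     → 0 4
NEG      → 0 -4
GT       → 1
PUSH 5   → 1 5
POP      → 1
STORE 0  → (empty)
PUSH 4   → 4
PUSH -41 → 4 -41
DUP      → 4 -41 -41
PUSH 4   → 4 -41 -41 4
MUL      → 4 -41 -164
POP      → 4 -41
OVER     → 4 -41 4
PUSH 9   → 4 -41 4 9
DUP      → 4 -41 4 9 9
ADD      → 4 -41 4 18
MOD      → 4 -41 4
LT       → 4 1
POP      → 4
NEG      → -4
DUP      → -4 -4
DIV      → 1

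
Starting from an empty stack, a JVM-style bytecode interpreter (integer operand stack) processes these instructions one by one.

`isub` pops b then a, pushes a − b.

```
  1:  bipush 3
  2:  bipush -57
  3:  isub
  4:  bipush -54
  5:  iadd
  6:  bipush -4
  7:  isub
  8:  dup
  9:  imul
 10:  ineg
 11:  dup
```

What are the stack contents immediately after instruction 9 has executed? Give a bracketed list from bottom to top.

[100]

bipush 3   -> 3
bipush -57 -> 3 -57
isub       -> 60
bipush -54 -> 60 -54
iadd       -> 6
bipush -4  -> 6 -4
isub       -> 10
dup        -> 10 10
imul       -> 100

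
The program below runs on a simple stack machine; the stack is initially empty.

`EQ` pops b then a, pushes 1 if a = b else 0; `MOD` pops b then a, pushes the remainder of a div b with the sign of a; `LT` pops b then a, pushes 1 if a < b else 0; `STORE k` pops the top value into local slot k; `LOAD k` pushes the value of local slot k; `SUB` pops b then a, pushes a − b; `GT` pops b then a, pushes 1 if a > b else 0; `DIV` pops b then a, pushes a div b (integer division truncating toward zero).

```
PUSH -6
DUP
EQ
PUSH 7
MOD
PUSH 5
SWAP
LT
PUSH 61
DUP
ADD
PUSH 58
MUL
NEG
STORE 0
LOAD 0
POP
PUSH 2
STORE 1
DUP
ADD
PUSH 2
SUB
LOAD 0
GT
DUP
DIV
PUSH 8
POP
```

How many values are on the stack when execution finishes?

PUSH -6 → -6
DUP     → -6 -6
EQ      → 1
PUSH 7  → 1 7
MOD     → 1
PUSH 5  → 1 5
SWAP    → 5 1
LT      → 0
PUSH 61 → 0 61
DUP     → 0 61 61
ADD     → 0 122
PUSH 58 → 0 122 58
MUL     → 0 7076
NEG     → 0 -7076
STORE 0 → 0
LOAD 0  → 0 -7076
POP     → 0
PUSH 2  → 0 2
STORE 1 → 0
DUP     → 0 0
ADD     → 0
PUSH 2  → 0 2
SUB     → -2
LOAD 0  → -2 -7076
GT      → 1
DUP     → 1 1
DIV     → 1
PUSH 8  → 1 8
POP     → 1

1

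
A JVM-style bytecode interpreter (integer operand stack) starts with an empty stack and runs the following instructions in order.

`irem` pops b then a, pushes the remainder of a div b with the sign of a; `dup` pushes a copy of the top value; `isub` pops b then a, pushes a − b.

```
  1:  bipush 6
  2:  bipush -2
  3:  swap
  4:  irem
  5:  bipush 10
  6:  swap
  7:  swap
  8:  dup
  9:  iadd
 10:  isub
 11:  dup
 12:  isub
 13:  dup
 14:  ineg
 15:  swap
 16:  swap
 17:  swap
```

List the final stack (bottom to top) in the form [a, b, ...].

[0, 0]

bipush 6  -> 6
bipush -2 -> 6 -2
swap      -> -2 6
irem      -> -2
bipush 10 -> -2 10
swap      -> 10 -2
swap      -> -2 10
dup       -> -2 10 10
iadd      -> -2 20
isub      -> -22
dup       -> -22 -22
isub      -> 0
dup       -> 0 0
ineg      -> 0 0
swap      -> 0 0
swap      -> 0 0
swap      -> 0 0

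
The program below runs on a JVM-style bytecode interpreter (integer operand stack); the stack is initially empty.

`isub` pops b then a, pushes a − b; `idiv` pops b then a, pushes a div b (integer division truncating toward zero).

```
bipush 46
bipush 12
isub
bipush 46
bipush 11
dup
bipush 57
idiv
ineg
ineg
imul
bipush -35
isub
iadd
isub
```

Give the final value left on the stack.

-47

bipush 46  : 46
bipush 12  : 46 12
isub       : 34
bipush 46  : 34 46
bipush 11  : 34 46 11
dup        : 34 46 11 11
bipush 57  : 34 46 11 11 57
idiv       : 34 46 11 0
ineg       : 34 46 11 0
ineg       : 34 46 11 0
imul       : 34 46 0
bipush -35 : 34 46 0 -35
isub       : 34 46 35
iadd       : 34 81
isub       : -47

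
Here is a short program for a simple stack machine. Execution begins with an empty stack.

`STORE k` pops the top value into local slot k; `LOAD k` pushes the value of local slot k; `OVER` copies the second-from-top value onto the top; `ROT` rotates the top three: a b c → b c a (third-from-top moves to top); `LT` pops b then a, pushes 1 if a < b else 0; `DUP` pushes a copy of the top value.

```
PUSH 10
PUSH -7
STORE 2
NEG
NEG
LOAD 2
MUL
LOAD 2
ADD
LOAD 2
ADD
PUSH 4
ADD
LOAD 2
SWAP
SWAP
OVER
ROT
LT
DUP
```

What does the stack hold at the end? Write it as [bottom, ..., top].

PUSH 10 : [10]
PUSH -7 : [10, -7]
STORE 2 : [10]
NEG     : [-10]
NEG     : [10]
LOAD 2  : [10, -7]
MUL     : [-70]
LOAD 2  : [-70, -7]
ADD     : [-77]
LOAD 2  : [-77, -7]
ADD     : [-84]
PUSH 4  : [-84, 4]
ADD     : [-80]
LOAD 2  : [-80, -7]
SWAP    : [-7, -80]
SWAP    : [-80, -7]
OVER    : [-80, -7, -80]
ROT     : [-7, -80, -80]
LT      : [-7, 0]
DUP     : [-7, 0, 0]

[-7, 0, 0]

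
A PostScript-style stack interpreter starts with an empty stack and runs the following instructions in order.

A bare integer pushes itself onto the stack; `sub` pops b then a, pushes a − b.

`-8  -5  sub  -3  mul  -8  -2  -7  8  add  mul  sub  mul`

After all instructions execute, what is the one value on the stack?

-54

-8  : [-8]
-5  : [-8, -5]
sub : [-3]
-3  : [-3, -3]
mul : [9]
-8  : [9, -8]
-2  : [9, -8, -2]
-7  : [9, -8, -2, -7]
8   : [9, -8, -2, -7, 8]
add : [9, -8, -2, 1]
mul : [9, -8, -2]
sub : [9, -6]
mul : [-54]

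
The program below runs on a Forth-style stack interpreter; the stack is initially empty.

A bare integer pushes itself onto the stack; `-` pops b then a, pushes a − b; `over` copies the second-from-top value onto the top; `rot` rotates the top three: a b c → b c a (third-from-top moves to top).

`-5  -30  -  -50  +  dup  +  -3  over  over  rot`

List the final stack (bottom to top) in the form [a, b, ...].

[-50, -50, -3, -3]

-5   → -5
-30  → -5 -30
-    → 25
-50  → 25 -50
+    → -25
dup  → -25 -25
+    → -50
-3   → -50 -3
over → -50 -3 -50
over → -50 -3 -50 -3
rot  → -50 -50 -3 -3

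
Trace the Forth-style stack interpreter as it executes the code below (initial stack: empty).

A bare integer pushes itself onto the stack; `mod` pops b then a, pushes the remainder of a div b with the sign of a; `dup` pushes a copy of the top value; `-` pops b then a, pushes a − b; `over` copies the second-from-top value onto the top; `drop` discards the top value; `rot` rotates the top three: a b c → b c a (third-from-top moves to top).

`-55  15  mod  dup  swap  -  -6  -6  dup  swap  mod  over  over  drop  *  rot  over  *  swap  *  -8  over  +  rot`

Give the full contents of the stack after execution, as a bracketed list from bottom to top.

[0, -8, -6]

-55   [-55]
15    [-55, 15]
mod   [-10]
dup   [-10, -10]
swap  [-10, -10]
-     [0]
-6    [0, -6]
-6    [0, -6, -6]
dup   [0, -6, -6, -6]
swap  [0, -6, -6, -6]
mod   [0, -6, 0]
over  [0, -6, 0, -6]
over  [0, -6, 0, -6, 0]
drop  [0, -6, 0, -6]
*     [0, -6, 0]
rot   [-6, 0, 0]
over  [-6, 0, 0, 0]
*     [-6, 0, 0]
swap  [-6, 0, 0]
*     [-6, 0]
-8    [-6, 0, -8]
over  [-6, 0, -8, 0]
+     [-6, 0, -8]
rot   [0, -8, -6]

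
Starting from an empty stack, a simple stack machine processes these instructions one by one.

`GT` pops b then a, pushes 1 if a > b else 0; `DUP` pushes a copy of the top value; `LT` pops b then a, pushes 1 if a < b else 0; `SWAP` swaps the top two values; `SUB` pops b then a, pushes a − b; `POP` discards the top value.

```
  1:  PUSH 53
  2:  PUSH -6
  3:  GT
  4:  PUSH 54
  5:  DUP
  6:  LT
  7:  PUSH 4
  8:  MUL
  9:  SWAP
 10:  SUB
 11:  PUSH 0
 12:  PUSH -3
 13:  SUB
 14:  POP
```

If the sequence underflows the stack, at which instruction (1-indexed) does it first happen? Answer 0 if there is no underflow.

0

PUSH 53  [53]
PUSH -6  [53, -6]
GT       [1]
PUSH 54  [1, 54]
DUP      [1, 54, 54]
LT       [1, 0]
PUSH 4   [1, 0, 4]
MUL      [1, 0]
SWAP     [0, 1]
SUB      [-1]
PUSH 0   [-1, 0]
PUSH -3  [-1, 0, -3]
SUB      [-1, 3]
POP      [-1]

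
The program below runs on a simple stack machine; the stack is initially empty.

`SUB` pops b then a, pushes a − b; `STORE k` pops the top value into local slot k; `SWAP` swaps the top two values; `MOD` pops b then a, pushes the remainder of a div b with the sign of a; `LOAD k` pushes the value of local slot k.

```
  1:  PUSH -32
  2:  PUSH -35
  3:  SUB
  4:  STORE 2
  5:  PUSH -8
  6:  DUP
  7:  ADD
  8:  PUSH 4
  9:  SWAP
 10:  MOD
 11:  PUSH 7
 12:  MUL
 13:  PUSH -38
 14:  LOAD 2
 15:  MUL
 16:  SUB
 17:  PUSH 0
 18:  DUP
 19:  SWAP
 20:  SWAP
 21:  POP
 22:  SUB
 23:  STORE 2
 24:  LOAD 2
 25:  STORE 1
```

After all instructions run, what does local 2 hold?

142

PUSH -32 : [-32]
PUSH -35 : [-32, -35]
SUB      : [3]
STORE 2  : []
PUSH -8  : [-8]
DUP      : [-8, -8]
ADD      : [-16]
PUSH 4   : [-16, 4]
SWAP     : [4, -16]
MOD      : [4]
PUSH 7   : [4, 7]
MUL      : [28]
PUSH -38 : [28, -38]
LOAD 2   : [28, -38, 3]
MUL      : [28, -114]
SUB      : [142]
PUSH 0   : [142, 0]
DUP      : [142, 0, 0]
SWAP     : [142, 0, 0]
SWAP     : [142, 0, 0]
POP      : [142, 0]
SUB      : [142]
STORE 2  : []
LOAD 2   : [142]
STORE 1  : []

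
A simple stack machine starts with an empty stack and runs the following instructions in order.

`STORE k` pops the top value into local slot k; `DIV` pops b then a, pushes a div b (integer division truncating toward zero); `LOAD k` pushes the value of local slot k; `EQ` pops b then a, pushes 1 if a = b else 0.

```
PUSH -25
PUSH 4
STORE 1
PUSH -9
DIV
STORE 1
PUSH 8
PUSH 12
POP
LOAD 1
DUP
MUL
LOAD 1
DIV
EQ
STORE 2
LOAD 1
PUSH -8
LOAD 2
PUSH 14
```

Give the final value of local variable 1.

2

PUSH -25 : [-25]
PUSH 4   : [-25, 4]
STORE 1  : [-25]
PUSH -9  : [-25, -9]
DIV      : [2]
STORE 1  : []
PUSH 8   : [8]
PUSH 12  : [8, 12]
POP      : [8]
LOAD 1   : [8, 2]
DUP      : [8, 2, 2]
MUL      : [8, 4]
LOAD 1   : [8, 4, 2]
DIV      : [8, 2]
EQ       : [0]
STORE 2  : []
LOAD 1   : [2]
PUSH -8  : [2, -8]
LOAD 2   : [2, -8, 0]
PUSH 14  : [2, -8, 0, 14]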